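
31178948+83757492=114936440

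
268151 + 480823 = 748974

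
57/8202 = 19/2734 = 0.01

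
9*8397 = 75573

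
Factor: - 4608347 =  - 4608347^1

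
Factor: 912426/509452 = 456213/254726 = 2^( - 1 ) * 3^1 * 241^1 * 631^1*127363^ ( - 1 )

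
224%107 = 10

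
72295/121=597+58/121  =  597.48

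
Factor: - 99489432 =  - 2^3*3^1*7^1*592199^1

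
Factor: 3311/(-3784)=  - 2^( - 3 ) * 7^1 = - 7/8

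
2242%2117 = 125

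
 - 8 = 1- 9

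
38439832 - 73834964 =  - 35395132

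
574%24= 22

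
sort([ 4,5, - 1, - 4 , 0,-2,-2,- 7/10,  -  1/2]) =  [ - 4, - 2,-2, - 1,-7/10, - 1/2,0,4, 5]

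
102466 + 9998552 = 10101018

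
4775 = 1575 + 3200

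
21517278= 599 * 35922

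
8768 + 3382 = 12150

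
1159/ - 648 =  - 1159/648 =- 1.79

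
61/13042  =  61/13042 = 0.00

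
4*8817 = 35268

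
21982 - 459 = 21523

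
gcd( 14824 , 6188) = 68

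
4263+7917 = 12180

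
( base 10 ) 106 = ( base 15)71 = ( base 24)4a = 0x6A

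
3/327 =1/109=0.01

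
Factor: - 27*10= - 2^1 * 3^3*5^1 =- 270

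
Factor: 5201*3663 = 3^2*7^1*11^1*37^1*743^1 = 19051263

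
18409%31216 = 18409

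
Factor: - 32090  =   - 2^1*5^1 * 3209^1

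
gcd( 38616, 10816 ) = 8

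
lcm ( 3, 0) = 0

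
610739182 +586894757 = 1197633939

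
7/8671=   7/8671 = 0.00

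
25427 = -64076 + 89503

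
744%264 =216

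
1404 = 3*468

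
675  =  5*135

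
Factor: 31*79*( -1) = - 2449 = -31^1*79^1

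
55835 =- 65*(  -  859)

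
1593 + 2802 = 4395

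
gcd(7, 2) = 1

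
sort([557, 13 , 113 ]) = [ 13, 113, 557]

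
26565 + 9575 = 36140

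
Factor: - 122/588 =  - 61/294=- 2^(-1)*3^ ( - 1)*7^( - 2)*61^1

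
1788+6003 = 7791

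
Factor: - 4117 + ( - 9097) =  - 13214 = - 2^1*6607^1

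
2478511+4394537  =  6873048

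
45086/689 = 45086/689=65.44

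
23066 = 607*38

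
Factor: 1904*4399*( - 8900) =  - 2^6*5^2*7^1*17^1*53^1*83^1* 89^1 = - 74543694400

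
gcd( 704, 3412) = 4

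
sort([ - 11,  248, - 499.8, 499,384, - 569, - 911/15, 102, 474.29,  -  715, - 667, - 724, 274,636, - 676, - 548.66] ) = [ - 724, - 715, - 676,-667, - 569, - 548.66, - 499.8, - 911/15 ,-11, 102, 248,274,384,474.29,  499 , 636]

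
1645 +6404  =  8049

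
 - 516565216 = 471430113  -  987995329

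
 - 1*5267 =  - 5267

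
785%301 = 183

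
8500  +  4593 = 13093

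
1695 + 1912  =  3607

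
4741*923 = 4375943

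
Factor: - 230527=- 11^1*  19^1*1103^1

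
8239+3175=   11414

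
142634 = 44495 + 98139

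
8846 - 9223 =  - 377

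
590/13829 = 590/13829=0.04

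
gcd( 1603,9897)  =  1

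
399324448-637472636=-238148188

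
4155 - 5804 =-1649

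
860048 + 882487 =1742535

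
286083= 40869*7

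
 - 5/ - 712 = 5/712 =0.01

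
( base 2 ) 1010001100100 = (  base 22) AH6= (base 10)5220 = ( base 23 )9JM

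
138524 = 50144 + 88380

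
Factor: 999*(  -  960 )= - 2^6*3^4*5^1 * 37^1=   - 959040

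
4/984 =1/246=0.00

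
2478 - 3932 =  - 1454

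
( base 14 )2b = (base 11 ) 36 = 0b100111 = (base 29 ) 1A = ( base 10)39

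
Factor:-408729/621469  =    -  3^1*17^( - 1)*41^1*139^( - 1) * 263^(-1 )*3323^1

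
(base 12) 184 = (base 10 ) 244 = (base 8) 364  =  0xf4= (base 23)AE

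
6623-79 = 6544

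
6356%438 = 224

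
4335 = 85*51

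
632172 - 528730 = 103442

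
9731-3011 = 6720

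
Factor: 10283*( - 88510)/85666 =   -  5^1*13^1 * 29^(  -  1 )*53^1*113^1*167^1* 211^( - 1 ) = - 65010595/6119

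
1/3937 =1/3937 = 0.00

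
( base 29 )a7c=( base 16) 21b1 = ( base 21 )JBF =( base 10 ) 8625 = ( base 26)cjj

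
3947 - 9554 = - 5607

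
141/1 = 141 = 141.00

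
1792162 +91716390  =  93508552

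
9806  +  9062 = 18868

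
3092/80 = 38  +  13/20 = 38.65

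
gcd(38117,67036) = 1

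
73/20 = 3 + 13/20  =  3.65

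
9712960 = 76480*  127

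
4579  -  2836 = 1743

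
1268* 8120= 10296160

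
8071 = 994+7077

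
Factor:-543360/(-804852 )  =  2^5*3^( - 1)*5^1*79^ ( - 1) =160/237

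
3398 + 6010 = 9408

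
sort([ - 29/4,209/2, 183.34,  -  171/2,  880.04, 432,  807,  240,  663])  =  [ - 171/2, - 29/4,  209/2, 183.34, 240 , 432 , 663,  807,880.04]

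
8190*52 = 425880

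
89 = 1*89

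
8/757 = 8/757= 0.01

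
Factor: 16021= 37^1*433^1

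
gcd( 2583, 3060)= 9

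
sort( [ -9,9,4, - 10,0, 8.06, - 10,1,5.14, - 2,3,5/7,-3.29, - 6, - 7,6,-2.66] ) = [  -  10, - 10, - 9, - 7,- 6, - 3.29, - 2.66, - 2, 0, 5/7,  1 , 3,4,5.14,6, 8.06,9]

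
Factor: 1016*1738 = 2^4 * 11^1*79^1*127^1= 1765808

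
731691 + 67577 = 799268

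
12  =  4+8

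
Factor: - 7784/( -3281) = 2^3*7^1*17^( -1)*139^1 * 193^( - 1)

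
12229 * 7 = 85603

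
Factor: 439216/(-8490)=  - 2^3*3^( - 1)*  5^( -1)*97^1 = - 776/15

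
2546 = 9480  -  6934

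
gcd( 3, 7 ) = 1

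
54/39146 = 27/19573 =0.00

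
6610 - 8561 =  - 1951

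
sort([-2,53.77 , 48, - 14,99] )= [ - 14,  -  2, 48,  53.77, 99] 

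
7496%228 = 200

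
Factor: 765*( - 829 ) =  - 3^2*5^1*17^1 * 829^1  =  -  634185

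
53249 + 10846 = 64095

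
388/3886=194/1943 = 0.10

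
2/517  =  2/517= 0.00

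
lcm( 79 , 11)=869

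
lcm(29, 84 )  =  2436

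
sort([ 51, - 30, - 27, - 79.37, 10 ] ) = [ - 79.37, - 30, - 27 , 10,51]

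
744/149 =744/149=4.99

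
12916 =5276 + 7640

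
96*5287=507552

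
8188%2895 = 2398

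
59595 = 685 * 87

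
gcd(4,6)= 2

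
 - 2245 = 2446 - 4691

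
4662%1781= 1100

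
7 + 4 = 11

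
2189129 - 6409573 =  - 4220444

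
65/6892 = 65/6892 =0.01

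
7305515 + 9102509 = 16408024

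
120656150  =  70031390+50624760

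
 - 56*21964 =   -  1229984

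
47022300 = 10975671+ 36046629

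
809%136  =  129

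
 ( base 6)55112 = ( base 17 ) 1955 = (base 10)7604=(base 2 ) 1110110110100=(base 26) B6C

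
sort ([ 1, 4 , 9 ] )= [ 1,4,9]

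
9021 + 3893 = 12914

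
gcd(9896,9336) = 8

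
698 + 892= 1590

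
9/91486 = 9/91486 = 0.00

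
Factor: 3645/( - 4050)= - 2^(-1)*3^2 * 5^ ( - 1) = - 9/10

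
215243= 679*317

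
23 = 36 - 13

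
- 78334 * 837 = -65565558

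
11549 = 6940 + 4609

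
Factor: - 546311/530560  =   - 2^( - 7)*5^( - 1)*659^1=- 659/640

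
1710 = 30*57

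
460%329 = 131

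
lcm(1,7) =7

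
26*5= 130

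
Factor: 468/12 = 3^1*13^1 =39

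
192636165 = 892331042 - 699694877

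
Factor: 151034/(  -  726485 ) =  - 2^1*5^(  -  1 ) * 13^1*31^( - 1 )*37^1*43^( - 1) * 109^(-1) * 157^1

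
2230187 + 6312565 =8542752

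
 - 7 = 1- 8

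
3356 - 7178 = -3822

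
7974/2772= 443/154 = 2.88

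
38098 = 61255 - 23157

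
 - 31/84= -31/84 =- 0.37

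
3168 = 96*33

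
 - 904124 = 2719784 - 3623908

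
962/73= 962/73 = 13.18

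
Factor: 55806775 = 5^2* 2232271^1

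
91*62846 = 5718986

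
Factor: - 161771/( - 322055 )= 5^(- 1)* 41^(-1)*1571^( -1 )*161771^1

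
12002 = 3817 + 8185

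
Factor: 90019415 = 5^1*18003883^1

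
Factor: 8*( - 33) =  - 264 = -2^3 * 3^1*11^1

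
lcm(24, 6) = 24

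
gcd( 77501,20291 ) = 1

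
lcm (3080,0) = 0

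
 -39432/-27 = 13144/9 = 1460.44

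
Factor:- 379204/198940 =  - 467/245= - 5^( - 1)*7^(-2)*467^1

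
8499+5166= 13665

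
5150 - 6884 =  - 1734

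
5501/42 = 5501/42 = 130.98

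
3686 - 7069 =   -  3383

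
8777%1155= 692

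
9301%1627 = 1166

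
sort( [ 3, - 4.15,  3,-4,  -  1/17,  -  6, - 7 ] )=[  -  7, - 6, - 4.15, - 4, - 1/17, 3,3 ]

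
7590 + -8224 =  - 634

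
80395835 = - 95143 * ( - 845)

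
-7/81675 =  - 7/81675 = - 0.00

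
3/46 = 3/46 = 0.07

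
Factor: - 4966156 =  - 2^2 * 13^1*43^1 *2221^1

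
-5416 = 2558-7974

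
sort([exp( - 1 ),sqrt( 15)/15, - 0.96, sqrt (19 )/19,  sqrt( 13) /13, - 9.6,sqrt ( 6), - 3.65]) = [ -9.6, -3.65 , - 0.96, sqrt(19 ) /19,sqrt(15)/15,sqrt( 13 ) /13, exp( - 1 ), sqrt( 6 ) ] 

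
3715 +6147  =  9862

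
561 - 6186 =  - 5625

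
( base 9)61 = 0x37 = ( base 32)1N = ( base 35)1K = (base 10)55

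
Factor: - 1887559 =-31^1*60889^1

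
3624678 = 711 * 5098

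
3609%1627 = 355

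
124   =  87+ 37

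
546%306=240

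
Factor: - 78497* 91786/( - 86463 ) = 2^1 * 3^ ( - 2)* 13^( - 1 )*739^(  -  1 )*  45893^1*78497^1 = 7204925642/86463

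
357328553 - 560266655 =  - 202938102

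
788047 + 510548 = 1298595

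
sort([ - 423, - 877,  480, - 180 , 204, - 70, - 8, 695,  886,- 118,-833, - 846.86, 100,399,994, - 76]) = [ - 877,-846.86,  -  833, - 423,-180,  -  118, - 76,-70 , -8,100,204,399, 480, 695, 886, 994]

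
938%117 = 2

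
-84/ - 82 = 1  +  1/41 = 1.02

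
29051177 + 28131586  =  57182763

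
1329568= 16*83098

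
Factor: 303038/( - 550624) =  - 151519/275312 = - 2^( - 4 ) * 277^1 *547^1*17207^ ( - 1 ) 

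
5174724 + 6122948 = 11297672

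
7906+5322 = 13228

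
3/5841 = 1/1947 =0.00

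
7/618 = 7/618 =0.01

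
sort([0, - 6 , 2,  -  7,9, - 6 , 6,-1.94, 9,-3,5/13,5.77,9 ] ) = [ - 7,-6, - 6, - 3, - 1.94,0,5/13,2 , 5.77,6,9,9, 9 ] 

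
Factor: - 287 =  - 7^1*41^1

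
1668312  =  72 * 23171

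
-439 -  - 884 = 445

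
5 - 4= 1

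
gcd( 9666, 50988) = 6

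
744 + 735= 1479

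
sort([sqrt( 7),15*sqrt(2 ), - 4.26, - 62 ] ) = [ - 62, - 4.26, sqrt(7),15*sqrt( 2 )]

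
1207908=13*92916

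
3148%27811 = 3148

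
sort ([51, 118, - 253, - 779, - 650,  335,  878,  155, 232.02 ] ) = [-779, - 650, - 253, 51,118, 155, 232.02,335, 878]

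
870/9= 290/3 = 96.67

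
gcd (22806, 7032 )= 6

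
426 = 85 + 341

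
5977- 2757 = 3220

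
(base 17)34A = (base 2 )1110110001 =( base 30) 11f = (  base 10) 945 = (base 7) 2520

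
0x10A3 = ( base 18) d2b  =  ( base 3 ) 12211202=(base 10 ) 4259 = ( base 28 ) 5C3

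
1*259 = 259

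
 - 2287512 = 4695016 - 6982528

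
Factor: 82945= 5^1 * 53^1 * 313^1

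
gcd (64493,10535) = 1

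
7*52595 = 368165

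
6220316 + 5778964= 11999280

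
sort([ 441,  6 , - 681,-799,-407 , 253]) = [  -  799 ,-681,-407,  6, 253, 441] 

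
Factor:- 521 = -521^1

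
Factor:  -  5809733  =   - 17^1*341749^1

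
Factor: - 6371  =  -23^1*277^1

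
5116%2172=772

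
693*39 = 27027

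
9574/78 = 122 + 29/39=122.74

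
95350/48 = 1986 + 11/24 = 1986.46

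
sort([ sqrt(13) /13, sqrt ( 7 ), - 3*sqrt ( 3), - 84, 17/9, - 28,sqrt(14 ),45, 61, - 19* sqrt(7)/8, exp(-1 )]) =[ - 84, - 28, - 19*sqrt( 7 ) /8, -3*sqrt(3 ),sqrt( 13 )/13, exp (-1),17/9,sqrt( 7 ), sqrt( 14), 45, 61]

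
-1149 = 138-1287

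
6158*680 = 4187440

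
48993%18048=12897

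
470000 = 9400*50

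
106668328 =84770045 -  - 21898283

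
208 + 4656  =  4864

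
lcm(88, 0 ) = 0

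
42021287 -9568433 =32452854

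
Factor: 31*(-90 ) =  - 2790 = -  2^1*3^2*5^1*31^1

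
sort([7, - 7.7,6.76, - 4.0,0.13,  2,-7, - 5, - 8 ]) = [ - 8, - 7.7, - 7,-5, - 4.0, 0.13, 2,  6.76,  7]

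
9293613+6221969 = 15515582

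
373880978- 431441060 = -57560082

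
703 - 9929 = - 9226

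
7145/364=19+229/364 = 19.63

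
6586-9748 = -3162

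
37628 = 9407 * 4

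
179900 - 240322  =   - 60422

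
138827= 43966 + 94861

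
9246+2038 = 11284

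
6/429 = 2/143 = 0.01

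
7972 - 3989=3983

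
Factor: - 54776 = -2^3*41^1*167^1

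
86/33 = 86/33 = 2.61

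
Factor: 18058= 2^1*9029^1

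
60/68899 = 60/68899 = 0.00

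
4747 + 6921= 11668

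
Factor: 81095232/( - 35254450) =- 40547616/17627225 = - 2^5*3^1*5^( -2 )*7^( - 1)* 11^( - 1 )*137^1*  3083^1*9157^ ( - 1)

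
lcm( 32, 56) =224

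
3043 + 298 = 3341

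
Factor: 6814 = 2^1*3407^1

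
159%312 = 159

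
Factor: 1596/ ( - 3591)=  -  2^2*3^( - 2) = - 4/9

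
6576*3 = 19728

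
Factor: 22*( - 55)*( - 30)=36300 = 2^2*3^1 * 5^2* 11^2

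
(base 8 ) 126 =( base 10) 86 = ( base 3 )10012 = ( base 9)105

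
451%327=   124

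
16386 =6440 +9946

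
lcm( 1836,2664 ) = 135864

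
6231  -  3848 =2383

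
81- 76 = 5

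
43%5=3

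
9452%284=80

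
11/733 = 11/733 = 0.02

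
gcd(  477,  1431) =477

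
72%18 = 0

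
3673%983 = 724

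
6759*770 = 5204430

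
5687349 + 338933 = 6026282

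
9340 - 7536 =1804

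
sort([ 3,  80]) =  [ 3,80 ]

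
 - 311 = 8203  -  8514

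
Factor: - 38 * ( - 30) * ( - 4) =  - 2^4 * 3^1*5^1*19^1= - 4560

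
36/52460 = 9/13115 = 0.00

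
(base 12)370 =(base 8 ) 1004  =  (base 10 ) 516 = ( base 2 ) 1000000100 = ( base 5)4031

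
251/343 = 251/343 =0.73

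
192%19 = 2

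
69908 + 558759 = 628667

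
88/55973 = 88/55973 = 0.00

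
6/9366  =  1/1561 = 0.00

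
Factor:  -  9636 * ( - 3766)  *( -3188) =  - 2^5  *3^1*7^1*11^1 * 73^1*269^1 * 797^1 = - 115689893088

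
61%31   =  30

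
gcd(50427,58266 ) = 117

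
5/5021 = 5/5021=0.00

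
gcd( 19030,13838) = 22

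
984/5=196+4/5= 196.80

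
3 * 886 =2658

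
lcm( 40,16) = 80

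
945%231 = 21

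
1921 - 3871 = -1950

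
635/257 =2+ 121/257 = 2.47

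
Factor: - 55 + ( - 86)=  - 141=- 3^1*47^1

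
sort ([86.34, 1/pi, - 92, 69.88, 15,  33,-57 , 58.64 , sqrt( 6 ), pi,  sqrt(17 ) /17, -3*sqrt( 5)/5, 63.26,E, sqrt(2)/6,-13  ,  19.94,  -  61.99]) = [ - 92, - 61.99, - 57,  -  13, - 3*sqrt(5 ) /5,sqrt(2)/6 , sqrt(17 )/17, 1/pi , sqrt(6 ), E, pi, 15, 19.94,33, 58.64,  63.26, 69.88, 86.34]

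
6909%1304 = 389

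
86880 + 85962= 172842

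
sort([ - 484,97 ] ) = [ - 484 , 97]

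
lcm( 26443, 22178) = 687518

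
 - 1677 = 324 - 2001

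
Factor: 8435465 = 5^1 * 389^1* 4337^1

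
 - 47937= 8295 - 56232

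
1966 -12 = 1954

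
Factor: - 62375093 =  - 11^1*311^1 * 18233^1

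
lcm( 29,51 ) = 1479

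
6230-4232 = 1998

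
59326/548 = 108  +  71/274 = 108.26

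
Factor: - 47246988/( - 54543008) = 11811747/13635752= 2^ ( - 3) * 3^1*13^( - 1)*131113^( - 1 ) * 3937249^1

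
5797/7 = 5797/7 = 828.14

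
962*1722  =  1656564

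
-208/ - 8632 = 2/83=0.02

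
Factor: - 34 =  -2^1*17^1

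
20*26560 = 531200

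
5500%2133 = 1234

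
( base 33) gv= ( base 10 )559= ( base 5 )4214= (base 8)1057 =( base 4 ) 20233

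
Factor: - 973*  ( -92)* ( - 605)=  - 54157180 = - 2^2*5^1*7^1*11^2*23^1*139^1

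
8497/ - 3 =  - 2833 + 2/3 = - 2832.33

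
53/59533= 53/59533 = 0.00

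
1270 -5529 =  - 4259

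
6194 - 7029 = -835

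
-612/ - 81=7 + 5/9 = 7.56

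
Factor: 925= 5^2*37^1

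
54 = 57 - 3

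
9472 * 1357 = 12853504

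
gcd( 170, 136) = 34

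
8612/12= 2153/3= 717.67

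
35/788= 35/788 = 0.04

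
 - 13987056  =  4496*(- 3111) 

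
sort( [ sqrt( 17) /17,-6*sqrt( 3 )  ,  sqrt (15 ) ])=[-6*sqrt( 3 ),sqrt( 17)/17,sqrt( 15 )]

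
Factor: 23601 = 3^1*7867^1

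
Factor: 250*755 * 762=143827500 = 2^2*3^1*5^4  *  127^1*151^1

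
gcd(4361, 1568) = 49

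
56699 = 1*56699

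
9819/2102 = 9819/2102 = 4.67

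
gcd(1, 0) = 1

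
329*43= 14147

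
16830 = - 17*( - 990) 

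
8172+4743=12915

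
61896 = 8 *7737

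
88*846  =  74448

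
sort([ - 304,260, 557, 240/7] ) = [ - 304, 240/7,260, 557]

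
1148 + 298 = 1446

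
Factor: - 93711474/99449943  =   - 31237158/33149981 = - 2^1*3^1*331^( - 1 )*100151^( - 1 )*5206193^1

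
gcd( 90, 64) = 2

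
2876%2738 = 138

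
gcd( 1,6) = 1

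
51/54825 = 1/1075 = 0.00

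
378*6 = 2268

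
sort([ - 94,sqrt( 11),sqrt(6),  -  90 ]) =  [ - 94, - 90 , sqrt(6 ),sqrt( 11 ) ]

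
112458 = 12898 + 99560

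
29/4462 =29/4462=0.01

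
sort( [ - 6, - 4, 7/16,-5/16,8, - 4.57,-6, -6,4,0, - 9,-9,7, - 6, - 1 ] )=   [ - 9, - 9, - 6,-6,  -  6,-6, - 4.57,  -  4,  -  1, - 5/16, 0, 7/16 , 4, 7, 8 ] 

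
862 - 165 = 697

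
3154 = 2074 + 1080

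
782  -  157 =625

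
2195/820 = 2 +111/164 = 2.68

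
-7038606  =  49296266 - 56334872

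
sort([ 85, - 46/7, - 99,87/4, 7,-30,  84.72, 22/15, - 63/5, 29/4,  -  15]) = [-99, - 30, - 15,-63/5, - 46/7,  22/15, 7, 29/4, 87/4, 84.72, 85]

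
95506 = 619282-523776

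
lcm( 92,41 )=3772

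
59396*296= 17581216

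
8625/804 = 10 + 195/268 = 10.73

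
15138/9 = 1682 = 1682.00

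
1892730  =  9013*210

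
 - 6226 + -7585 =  - 13811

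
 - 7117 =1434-8551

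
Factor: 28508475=3^1 * 5^2*593^1*641^1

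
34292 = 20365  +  13927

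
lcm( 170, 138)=11730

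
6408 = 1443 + 4965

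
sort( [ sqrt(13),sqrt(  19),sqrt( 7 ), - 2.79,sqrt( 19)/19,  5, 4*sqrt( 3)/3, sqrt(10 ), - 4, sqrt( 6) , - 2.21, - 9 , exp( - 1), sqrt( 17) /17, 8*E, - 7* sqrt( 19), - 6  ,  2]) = [ - 7*sqrt( 19), - 9, - 6,-4, - 2.79  , - 2.21, sqrt(19) /19, sqrt( 17)/17, exp( - 1 ),2,4*sqrt(3)/3,sqrt (6),  sqrt(7),sqrt(10),  sqrt( 13) , sqrt(19),5 , 8*E ] 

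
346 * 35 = 12110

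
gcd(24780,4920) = 60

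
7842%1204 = 618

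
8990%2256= 2222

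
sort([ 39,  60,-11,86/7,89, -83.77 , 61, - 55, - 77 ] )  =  [ - 83.77, - 77, - 55, - 11, 86/7 , 39, 60, 61,89]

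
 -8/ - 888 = 1/111=0.01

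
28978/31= 934 + 24/31 = 934.77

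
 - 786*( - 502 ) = 394572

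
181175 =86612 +94563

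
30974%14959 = 1056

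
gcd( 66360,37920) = 9480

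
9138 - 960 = 8178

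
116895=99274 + 17621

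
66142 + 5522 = 71664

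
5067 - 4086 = 981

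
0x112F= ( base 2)1000100101111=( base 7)15553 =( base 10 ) 4399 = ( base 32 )49F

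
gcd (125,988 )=1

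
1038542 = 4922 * 211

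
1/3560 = 1/3560= 0.00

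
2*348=696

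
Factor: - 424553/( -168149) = 457/181 = 181^( - 1 ) * 457^1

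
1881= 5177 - 3296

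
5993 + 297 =6290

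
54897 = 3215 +51682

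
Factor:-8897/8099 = - 13^(-1)*31^1 * 41^1*89^( - 1) = - 1271/1157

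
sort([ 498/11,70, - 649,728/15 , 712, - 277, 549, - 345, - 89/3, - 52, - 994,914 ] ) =[- 994, - 649, - 345, - 277, - 52,-89/3,  498/11,728/15, 70, 549, 712,914 ] 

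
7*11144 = 78008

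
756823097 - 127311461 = 629511636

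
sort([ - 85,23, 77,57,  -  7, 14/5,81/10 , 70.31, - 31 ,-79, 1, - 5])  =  [ - 85, - 79,- 31,- 7, - 5, 1, 14/5, 81/10, 23,  57,70.31, 77 ]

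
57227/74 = 773 + 25/74 = 773.34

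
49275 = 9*5475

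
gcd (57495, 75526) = 1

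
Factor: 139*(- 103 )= -14317 = - 103^1*  139^1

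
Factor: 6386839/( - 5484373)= - 23^( - 1) * 238451^( - 1)*6386839^1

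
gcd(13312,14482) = 26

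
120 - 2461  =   -2341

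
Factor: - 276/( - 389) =2^2*3^1 * 23^1*389^(-1 ) 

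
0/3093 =0 = 0.00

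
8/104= 1/13  =  0.08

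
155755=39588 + 116167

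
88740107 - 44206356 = 44533751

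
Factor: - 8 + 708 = 700 = 2^2*5^2*7^1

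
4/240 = 1/60=0.02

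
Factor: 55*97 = 5335 = 5^1*11^1*97^1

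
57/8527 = 57/8527 = 0.01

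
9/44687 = 9/44687 = 0.00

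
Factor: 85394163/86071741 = 3^1 * 7^( - 1 )*109^ ( - 1 )*112807^( - 1 )* 28464721^1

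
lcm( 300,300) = 300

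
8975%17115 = 8975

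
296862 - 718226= - 421364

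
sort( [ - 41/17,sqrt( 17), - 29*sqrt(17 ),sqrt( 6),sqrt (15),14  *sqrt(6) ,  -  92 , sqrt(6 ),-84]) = [  -  29  *sqrt( 17), - 92, - 84 , - 41/17,  sqrt( 6 ),sqrt(6 ),sqrt ( 15 ),sqrt(17) , 14 * sqrt(6 )]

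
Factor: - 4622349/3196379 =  - 3^1*23^ ( - 1) * 31^(-1)*4483^( - 1) *1540783^1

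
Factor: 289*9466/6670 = 5^( - 1)*17^2*23^( - 1 )*29^(-1 )*  4733^1 = 1367837/3335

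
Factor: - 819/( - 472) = 2^ (-3)*3^2*7^1 *13^1*59^(-1 ) 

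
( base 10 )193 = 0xC1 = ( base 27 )74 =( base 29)6J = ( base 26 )7b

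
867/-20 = -867/20 = - 43.35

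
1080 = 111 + 969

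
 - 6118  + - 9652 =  - 15770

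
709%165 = 49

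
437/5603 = 437/5603 =0.08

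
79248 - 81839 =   -  2591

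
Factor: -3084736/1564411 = - 2^6*157^1*307^1*1564411^( - 1 )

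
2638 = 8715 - 6077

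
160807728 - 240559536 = -79751808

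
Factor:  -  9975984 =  - 2^4*3^1*207833^1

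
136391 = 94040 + 42351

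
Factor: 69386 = 2^1*34693^1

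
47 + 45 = 92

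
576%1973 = 576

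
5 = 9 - 4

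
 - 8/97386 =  - 4/48693 = -  0.00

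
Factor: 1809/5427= 1/3 = 3^( - 1)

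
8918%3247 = 2424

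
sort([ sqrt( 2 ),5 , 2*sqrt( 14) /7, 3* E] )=[2*sqrt(14 ) /7,sqrt( 2 ), 5,3*E]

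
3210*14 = 44940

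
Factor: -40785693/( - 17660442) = 13595231/5886814 = 2^( - 1 )*13^1*23^1 * 41^1*547^ ( - 1 )*1109^1*5381^( - 1)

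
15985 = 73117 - 57132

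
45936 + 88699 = 134635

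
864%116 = 52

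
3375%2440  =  935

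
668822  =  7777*86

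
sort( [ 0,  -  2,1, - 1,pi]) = [ - 2, - 1, 0, 1, pi] 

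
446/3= 446/3 = 148.67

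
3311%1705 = 1606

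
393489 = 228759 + 164730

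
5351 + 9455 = 14806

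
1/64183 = 1/64183 = 0.00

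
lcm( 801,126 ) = 11214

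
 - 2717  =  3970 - 6687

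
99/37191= 3/1127 = 0.00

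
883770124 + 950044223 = 1833814347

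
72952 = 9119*8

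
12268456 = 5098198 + 7170258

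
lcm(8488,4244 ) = 8488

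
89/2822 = 89/2822= 0.03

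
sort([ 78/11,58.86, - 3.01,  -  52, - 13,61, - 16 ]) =[- 52, - 16, - 13, - 3.01,78/11,58.86,61 ]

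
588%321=267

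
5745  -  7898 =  - 2153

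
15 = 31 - 16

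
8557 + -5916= 2641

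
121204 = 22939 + 98265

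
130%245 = 130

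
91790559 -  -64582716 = 156373275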